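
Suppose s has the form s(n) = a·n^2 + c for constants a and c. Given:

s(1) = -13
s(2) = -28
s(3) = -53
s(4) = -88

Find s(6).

From s(1) = -13 and s(2) = -28: 1a + c = -13 and 4a + c = -28.
Subtracting: 3a = -15, so a = -5; then c = -13 − (-5)·1 = -8.
So s(n) = -5n² − 8, and s(6) = -188.

-188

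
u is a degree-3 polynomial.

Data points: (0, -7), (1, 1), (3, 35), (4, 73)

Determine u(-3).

Write u(m) = am³ + bm² + cm + d; the 4 given values yield a linear system in the 4 coefficients.
Solving, u(m) = m³ - m² + 8m - 7.
Then u(-3) = -67.

-67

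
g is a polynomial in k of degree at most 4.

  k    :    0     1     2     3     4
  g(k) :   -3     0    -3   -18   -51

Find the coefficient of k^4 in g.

First differences: 3, -3, -15, -33. Second differences: -6, -12, -18. Third differences: -6, -6.
Level-3 differences are constant, so g has degree 3.
Fitting a degree-3 polynomial gives g(k) = -k³ + 4k - 3.
The coefficient of k^4 is 0.

0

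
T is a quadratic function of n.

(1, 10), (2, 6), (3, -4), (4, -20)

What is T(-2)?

-14

First differences: -4, -10, -16. Second differences: -6, -6.
Level-2 differences are constant, so T has degree 2.
Fitting a degree-2 polynomial gives T(n) = -3n² + 5n + 8.
Then T(-2) = -14.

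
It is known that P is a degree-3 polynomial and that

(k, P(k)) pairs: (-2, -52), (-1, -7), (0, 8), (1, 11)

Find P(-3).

Write P(k) = ak³ + bk² + ck + d; the 4 given values yield a linear system in the 4 coefficients.
Solving, P(k) = 3k³ - 6k² + 6k + 8.
Then P(-3) = -145.

-145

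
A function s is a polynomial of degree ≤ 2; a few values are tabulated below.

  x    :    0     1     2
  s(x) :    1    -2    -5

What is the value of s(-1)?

First differences: -3, -3.
Level-1 differences are constant, so s has degree 1.
Fitting a degree-1 polynomial gives s(x) = -3x + 1.
Then s(-1) = 4.

4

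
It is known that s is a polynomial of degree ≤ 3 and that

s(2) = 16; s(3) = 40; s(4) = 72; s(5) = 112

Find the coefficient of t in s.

Write s(t) = at³ + bt² + ct + d; the 4 given values yield a linear system in the 4 coefficients.
Solving, the leading coefficient vanishes, and s(t) = 4t² + 4t - 8.
The coefficient of t is 4.

4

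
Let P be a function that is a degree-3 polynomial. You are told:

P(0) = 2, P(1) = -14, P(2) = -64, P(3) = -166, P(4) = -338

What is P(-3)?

First differences: -16, -50, -102, -172. Second differences: -34, -52, -70. Third differences: -18, -18.
Level-3 differences are constant, so P has degree 3.
Fitting a degree-3 polynomial gives P(k) = -3k³ - 8k² - 5k + 2.
Then P(-3) = 26.

26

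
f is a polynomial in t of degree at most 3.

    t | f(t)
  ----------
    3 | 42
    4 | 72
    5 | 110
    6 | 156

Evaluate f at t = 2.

20

First differences: 30, 38, 46. Second differences: 8, 8.
Level-2 differences are constant, so f has degree 2.
Fitting a degree-2 polynomial gives f(t) = 4t² + 2t.
Then f(2) = 20.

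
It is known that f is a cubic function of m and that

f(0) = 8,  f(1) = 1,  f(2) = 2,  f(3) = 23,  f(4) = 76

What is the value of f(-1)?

11

Write f(m) = am³ + bm² + cm + d; the 5 given values yield a linear system in the 4 coefficients.
Solving, f(m) = 2m³ - 2m² - 7m + 8.
Then f(-1) = 11.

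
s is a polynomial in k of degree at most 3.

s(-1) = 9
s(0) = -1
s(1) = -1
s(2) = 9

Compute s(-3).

59

First differences: -10, 0, 10. Second differences: 10, 10.
Level-2 differences are constant, so s has degree 2.
Fitting a degree-2 polynomial gives s(k) = 5k² - 5k - 1.
Then s(-3) = 59.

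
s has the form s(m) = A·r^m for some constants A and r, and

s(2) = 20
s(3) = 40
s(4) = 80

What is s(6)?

320

Consecutive ratio: 40/20 = 2, and 80/40 = 2, so r = 2.
Then A·2^2 = 20 gives A = 5, and s(m) = 5·2^m.
s(6) = 5·2^6 = 320.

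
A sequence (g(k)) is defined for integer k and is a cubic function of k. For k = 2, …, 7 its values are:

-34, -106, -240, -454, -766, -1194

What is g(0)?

-4

Write g(k) = ak³ + bk² + ck + d; the 6 given values yield a linear system in the 4 coefficients.
Solving, g(k) = -3k³ - 4k² + 5k - 4.
Then g(0) = -4.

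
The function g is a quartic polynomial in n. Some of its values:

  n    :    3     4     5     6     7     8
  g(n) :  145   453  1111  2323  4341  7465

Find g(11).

First differences: 308, 658, 1212, 2018, 3124. Second differences: 350, 554, 806, 1106. Third differences: 204, 252, 300. Fourth differences: 48, 48.
Level-4 differences are constant, so g has degree 4.
Fitting a degree-4 polynomial gives g(n) = 2n^4 - 2n³ + 5n² - 3n + 1.
Then g(11) = 27193.

27193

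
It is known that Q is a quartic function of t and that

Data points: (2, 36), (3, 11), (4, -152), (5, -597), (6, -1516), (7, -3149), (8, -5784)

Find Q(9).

First differences: -25, -163, -445, -919, -1633, -2635. Second differences: -138, -282, -474, -714, -1002. Third differences: -144, -192, -240, -288. Fourth differences: -48, -48, -48.
Level-4 differences are constant, so Q has degree 4.
Fitting a degree-4 polynomial gives Q(t) = -2t^4 + 4t³ + 5t² + 4t + 8.
Then Q(9) = -9757.

-9757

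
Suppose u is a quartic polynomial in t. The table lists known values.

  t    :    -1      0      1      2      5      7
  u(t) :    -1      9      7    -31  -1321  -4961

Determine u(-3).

Write u(t) = at^4 + bt³ + ct² + dt + e; the 6 given values yield a linear system in the 5 coefficients.
Solving, u(t) = -2t^4 - 4t² + 4t + 9.
Then u(-3) = -201.

-201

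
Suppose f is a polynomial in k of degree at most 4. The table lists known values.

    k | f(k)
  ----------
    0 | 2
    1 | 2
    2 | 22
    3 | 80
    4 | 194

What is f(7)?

1052

Write f(k) = ak^4 + bk³ + ck² + dk + e; the 5 given values yield a linear system in the 5 coefficients.
Solving, the leading coefficient vanishes, and f(k) = 3k³ + k² - 4k + 2.
Then f(7) = 1052.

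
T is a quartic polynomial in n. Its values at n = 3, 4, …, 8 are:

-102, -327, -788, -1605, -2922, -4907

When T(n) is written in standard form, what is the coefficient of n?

First differences: -225, -461, -817, -1317, -1985. Second differences: -236, -356, -500, -668. Third differences: -120, -144, -168. Fourth differences: -24, -24.
Level-4 differences are constant, so T has degree 4.
Fitting a degree-4 polynomial gives T(n) = -n^4 - 2n³ + 3n² + 3n - 3.
The coefficient of n is 3.

3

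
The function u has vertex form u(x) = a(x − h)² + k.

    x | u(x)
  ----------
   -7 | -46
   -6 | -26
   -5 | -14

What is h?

First differences 20, 12; second difference -8 = 2a, so a = -4.
Expanding, the x-coefficient is −2ah = 8h; matching it to the data gives h = -4, and then k = -10.
So u(x) = -4(x + 4)² − 10.
Hence h = -4.

-4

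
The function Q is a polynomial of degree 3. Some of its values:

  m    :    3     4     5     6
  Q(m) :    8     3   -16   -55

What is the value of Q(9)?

-352

Write Q(m) = am³ + bm² + cm + d; the 4 given values yield a linear system in the 4 coefficients.
Solving, Q(m) = -m³ + 5m² - 3m - 1.
Then Q(9) = -352.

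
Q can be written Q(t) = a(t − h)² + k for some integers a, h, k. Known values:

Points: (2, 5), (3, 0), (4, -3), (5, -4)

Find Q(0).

21

First differences -5, -3, -1; second difference 2 = 2a, so a = 1.
Expanding, the t-coefficient is −2ah = -2h; matching it to the data gives h = 5, and then k = -4.
So Q(t) = 1(t − 5)² − 4.
Q(0) = 1·(-5)² − 4 = 21.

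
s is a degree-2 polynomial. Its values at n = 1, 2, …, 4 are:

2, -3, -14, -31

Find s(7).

First differences: -5, -11, -17. Second differences: -6, -6.
Level-2 differences are constant, so s has degree 2.
Fitting a degree-2 polynomial gives s(n) = -3n² + 4n + 1.
Then s(7) = -118.

-118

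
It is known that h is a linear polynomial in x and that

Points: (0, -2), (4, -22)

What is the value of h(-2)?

Write h(x) = ax + b; the 2 given values yield a linear system in the 2 coefficients.
Solving, h(x) = -5x - 2.
Then h(-2) = 8.

8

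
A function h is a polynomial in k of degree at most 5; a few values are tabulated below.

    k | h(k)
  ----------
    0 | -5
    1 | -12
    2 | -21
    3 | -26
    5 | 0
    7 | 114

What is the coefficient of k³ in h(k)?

Write h(k) = ak^5 + bk^4 + ck³ + dk² + ek + p; the 6 given values yield a linear system in the 6 coefficients.
Solving, the top 2 coefficients vanish, and h(k) = k³ - 4k² - 4k - 5.
The coefficient of k³ is 1.

1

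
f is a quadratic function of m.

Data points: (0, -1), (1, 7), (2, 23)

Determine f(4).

Write f(m) = am² + bm + c; the 3 given values yield a linear system in the 3 coefficients.
Solving, f(m) = 4m² + 4m - 1.
Then f(4) = 79.

79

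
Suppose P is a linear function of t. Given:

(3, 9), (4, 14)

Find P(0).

Write P(t) = at + b; the 2 given values yield a linear system in the 2 coefficients.
Solving, P(t) = 5t - 6.
Then P(0) = -6.

-6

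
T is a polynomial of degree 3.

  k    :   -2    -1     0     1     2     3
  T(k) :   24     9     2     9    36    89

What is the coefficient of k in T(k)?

-1

First differences: -15, -7, 7, 27, 53. Second differences: 8, 14, 20, 26. Third differences: 6, 6, 6.
Level-3 differences are constant, so T has degree 3.
Fitting a degree-3 polynomial gives T(k) = k³ + 7k² - k + 2.
The coefficient of k is -1.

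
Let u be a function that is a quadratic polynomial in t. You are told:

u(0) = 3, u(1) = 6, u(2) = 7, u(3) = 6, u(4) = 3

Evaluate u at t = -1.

-2

First differences: 3, 1, -1, -3. Second differences: -2, -2, -2.
Level-2 differences are constant, so u has degree 2.
Fitting a degree-2 polynomial gives u(t) = -t² + 4t + 3.
Then u(-1) = -2.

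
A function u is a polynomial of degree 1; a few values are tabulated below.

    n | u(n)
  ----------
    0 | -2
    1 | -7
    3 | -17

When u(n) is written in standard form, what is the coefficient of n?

Write u(n) = an + b; the 3 given values yield a linear system in the 2 coefficients.
Solving, u(n) = -5n - 2.
The coefficient of n is -5.

-5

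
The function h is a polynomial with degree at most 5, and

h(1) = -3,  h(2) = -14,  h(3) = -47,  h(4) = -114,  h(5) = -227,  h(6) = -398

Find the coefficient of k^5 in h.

0

First differences: -11, -33, -67, -113, -171. Second differences: -22, -34, -46, -58. Third differences: -12, -12, -12.
Level-3 differences are constant, so h has degree 3.
Fitting a degree-3 polynomial gives h(k) = -2k³ + k² - 2.
The coefficient of k^5 is 0.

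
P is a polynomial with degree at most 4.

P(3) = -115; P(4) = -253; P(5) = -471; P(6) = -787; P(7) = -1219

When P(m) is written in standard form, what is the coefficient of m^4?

First differences: -138, -218, -316, -432. Second differences: -80, -98, -116. Third differences: -18, -18.
Level-3 differences are constant, so P has degree 3.
Fitting a degree-3 polynomial gives P(m) = -3m³ - 4m² + m - 1.
The coefficient of m^4 is 0.

0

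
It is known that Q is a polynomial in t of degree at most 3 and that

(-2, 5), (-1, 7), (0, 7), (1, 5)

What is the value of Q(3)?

-5

Write Q(t) = at³ + bt² + ct + d; the 4 given values yield a linear system in the 4 coefficients.
Solving, the leading coefficient vanishes, and Q(t) = -t² - t + 7.
Then Q(3) = -5.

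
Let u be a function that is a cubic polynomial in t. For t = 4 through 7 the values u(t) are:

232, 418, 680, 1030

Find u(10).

2728

Write u(t) = at³ + bt² + ct + d; the 4 given values yield a linear system in the 4 coefficients.
Solving, u(t) = 2t³ + 8t² - 8t + 8.
Then u(10) = 2728.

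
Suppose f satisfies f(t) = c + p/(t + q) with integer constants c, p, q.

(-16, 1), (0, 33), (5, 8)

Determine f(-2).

-27

(f(t) − c)(t + q) = p for each data point; the three points give a linear system in c and q, then p follows.
Solving: c = 3, q = 1, p = 30, so f(t) = 3 + 30/(t + 1).
Then f(-2) = 3 + 30/(-1) = -27.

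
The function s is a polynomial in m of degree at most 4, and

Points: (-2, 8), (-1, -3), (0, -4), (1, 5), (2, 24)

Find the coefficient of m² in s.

First differences: -11, -1, 9, 19. Second differences: 10, 10, 10.
Level-2 differences are constant, so s has degree 2.
Fitting a degree-2 polynomial gives s(m) = 5m² + 4m - 4.
The coefficient of m² is 5.

5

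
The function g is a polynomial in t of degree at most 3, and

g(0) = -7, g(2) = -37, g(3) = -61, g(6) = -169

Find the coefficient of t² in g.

Write g(t) = at³ + bt² + ct + d; the 4 given values yield a linear system in the 4 coefficients.
Solving, the leading coefficient vanishes, and g(t) = -3t² - 9t - 7.
The coefficient of t² is -3.

-3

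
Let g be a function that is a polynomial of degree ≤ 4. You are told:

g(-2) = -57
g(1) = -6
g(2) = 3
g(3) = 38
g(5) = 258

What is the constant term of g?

-7

Write g(x) = ax^4 + bx³ + cx² + dx + e; the 5 given values yield a linear system in the 5 coefficients.
Solving, the leading coefficient vanishes, and g(x) = 3x³ - 5x² + 3x - 7.
The constant term is g(0) = -7.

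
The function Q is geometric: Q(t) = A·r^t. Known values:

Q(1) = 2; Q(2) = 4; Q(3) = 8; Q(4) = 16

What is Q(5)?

32

Consecutive ratio: 4/2 = 2, and 8/4 = 2, so r = 2.
Then A·2^1 = 2 gives A = 1, and Q(t) = 1·2^t.
Q(5) = 1·2^5 = 32.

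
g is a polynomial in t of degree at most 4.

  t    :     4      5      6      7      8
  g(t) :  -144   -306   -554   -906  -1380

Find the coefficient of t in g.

First differences: -162, -248, -352, -474. Second differences: -86, -104, -122. Third differences: -18, -18.
Level-3 differences are constant, so g has degree 3.
Fitting a degree-3 polynomial gives g(t) = -3t³ + 2t² + 3t + 4.
The coefficient of t is 3.

3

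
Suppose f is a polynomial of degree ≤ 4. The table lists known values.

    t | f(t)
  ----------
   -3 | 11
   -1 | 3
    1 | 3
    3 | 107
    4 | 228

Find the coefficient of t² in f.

7

Write f(t) = at^4 + bt³ + ct² + dt + e; the 5 given values yield a linear system in the 5 coefficients.
Solving, the leading coefficient vanishes, and f(t) = 2t³ + 7t² - 2t - 4.
The coefficient of t² is 7.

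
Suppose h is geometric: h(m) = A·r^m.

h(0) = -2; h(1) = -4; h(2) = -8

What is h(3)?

Consecutive ratio: -4/(-2) = 2, and -8/(-4) = 2, so r = 2.
Then A·2^0 = -2 gives A = -2, and h(m) = -2·2^m.
h(3) = -2·2^3 = -16.

-16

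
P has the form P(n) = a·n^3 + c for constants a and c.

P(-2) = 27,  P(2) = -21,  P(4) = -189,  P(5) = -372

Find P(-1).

From P(-2) = 27 and P(2) = -21: -8a + c = 27 and 8a + c = -21.
Subtracting: 16a = -48, so a = -3; then c = 27 − (-3)·(-8) = 3.
So P(n) = -3n³ + 3, and P(-1) = 6.

6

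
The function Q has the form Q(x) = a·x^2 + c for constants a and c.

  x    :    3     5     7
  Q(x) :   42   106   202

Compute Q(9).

From Q(3) = 42 and Q(5) = 106: 9a + c = 42 and 25a + c = 106.
Subtracting: 16a = 64, so a = 4; then c = 42 − 4·9 = 6.
So Q(x) = 4x² + 6, and Q(9) = 330.

330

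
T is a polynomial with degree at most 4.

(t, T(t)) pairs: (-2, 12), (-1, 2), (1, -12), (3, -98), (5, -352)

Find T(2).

Write T(t) = at^4 + bt³ + ct² + dt + e; the 5 given values yield a linear system in the 5 coefficients.
Solving, the leading coefficient vanishes, and T(t) = -2t³ - 3t² - 5t - 2.
Then T(2) = -40.

-40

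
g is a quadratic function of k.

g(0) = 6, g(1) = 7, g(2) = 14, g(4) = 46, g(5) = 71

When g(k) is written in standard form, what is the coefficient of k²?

3

Write g(k) = ak² + bk + c; the 5 given values yield a linear system in the 3 coefficients.
Solving, g(k) = 3k² - 2k + 6.
The coefficient of k² is 3.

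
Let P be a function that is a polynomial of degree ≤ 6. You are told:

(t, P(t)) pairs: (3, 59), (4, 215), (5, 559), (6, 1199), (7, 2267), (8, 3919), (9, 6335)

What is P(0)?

-1

First differences: 156, 344, 640, 1068, 1652, 2416. Second differences: 188, 296, 428, 584, 764. Third differences: 108, 132, 156, 180. Fourth differences: 24, 24, 24.
Level-4 differences are constant, so P has degree 4.
Fitting a degree-4 polynomial gives P(t) = t^4 - 3t² + 2t - 1.
Then P(0) = -1.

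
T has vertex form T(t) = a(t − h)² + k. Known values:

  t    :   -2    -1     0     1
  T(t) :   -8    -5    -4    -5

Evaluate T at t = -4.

-20

First differences 3, 1, -1; second difference -2 = 2a, so a = -1.
Expanding, the t-coefficient is −2ah = 2h; matching it to the data gives h = 0, and then k = -4.
So T(t) = -1(t + 0)² − 4.
T(-4) = -1·(-4)² − 4 = -20.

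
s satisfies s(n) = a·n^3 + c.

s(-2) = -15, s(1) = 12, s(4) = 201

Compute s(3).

90

From s(-2) = -15 and s(1) = 12: -8a + c = -15 and 1a + c = 12.
Subtracting: 9a = 27, so a = 3; then c = -15 − 3·(-8) = 9.
So s(n) = 3n³ + 9, and s(3) = 90.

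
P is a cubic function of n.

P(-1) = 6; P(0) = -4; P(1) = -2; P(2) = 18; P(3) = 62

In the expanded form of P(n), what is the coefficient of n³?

1

Write P(n) = an³ + bn² + cn + d; the 5 given values yield a linear system in the 4 coefficients.
Solving, P(n) = n³ + 6n² - 5n - 4.
The coefficient of n³ is 1.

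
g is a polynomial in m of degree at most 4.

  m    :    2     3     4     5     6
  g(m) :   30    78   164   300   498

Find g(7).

770

First differences: 48, 86, 136, 198. Second differences: 38, 50, 62. Third differences: 12, 12.
Level-3 differences are constant, so g has degree 3.
Extending the table by one column gives the next first difference 272, so g(7) = 498 + 272 = 770.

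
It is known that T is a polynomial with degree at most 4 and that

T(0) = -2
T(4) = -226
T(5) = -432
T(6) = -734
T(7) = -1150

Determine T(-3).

Write T(k) = ak^4 + bk³ + ck² + dk + e; the 5 given values yield a linear system in the 5 coefficients.
Solving, the leading coefficient vanishes, and T(k) = -3k³ - 3k² + 4k - 2.
Then T(-3) = 40.

40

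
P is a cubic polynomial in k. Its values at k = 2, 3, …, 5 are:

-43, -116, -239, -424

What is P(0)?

Write P(k) = ak³ + bk² + ck + d; the 4 given values yield a linear system in the 4 coefficients.
Solving, P(k) = -2k³ - 7k² + 1.
The constant term is P(0) = 1.

1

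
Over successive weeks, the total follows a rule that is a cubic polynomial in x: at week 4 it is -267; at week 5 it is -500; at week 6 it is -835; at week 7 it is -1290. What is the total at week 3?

-118

Write the value at x as T(x).
Write T(x) = ax³ + bx² + cx + d; the 4 given values yield a linear system in the 4 coefficients.
Solving, T(x) = -3x³ - 6x² + 4x + 5.
Then T(3) = -118.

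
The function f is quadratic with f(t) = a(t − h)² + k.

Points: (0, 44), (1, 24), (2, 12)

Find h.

First differences -20, -12; second difference 8 = 2a, so a = 4.
Expanding, the t-coefficient is −2ah = -8h; matching it to the data gives h = 3, and then k = 8.
So f(t) = 4(t − 3)² + 8.
Hence h = 3.

3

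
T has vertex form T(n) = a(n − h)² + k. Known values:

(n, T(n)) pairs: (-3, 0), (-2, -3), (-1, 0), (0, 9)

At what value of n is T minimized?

First differences -3, 3, 9; second difference 6 = 2a, so a = 3.
Expanding, the n-coefficient is −2ah = -6h; matching it to the data gives h = -2, and then k = -3.
So T(n) = 3(n + 2)² − 3.
Hence h = -2.

-2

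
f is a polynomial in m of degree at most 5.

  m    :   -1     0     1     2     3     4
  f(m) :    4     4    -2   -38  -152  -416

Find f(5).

-926

Write f(m) = am^5 + bm^4 + cm³ + dm² + em + p; the 6 given values yield a linear system in the 6 coefficients.
Solving, the leading coefficient vanishes, and f(m) = -m^4 - 2m³ - 2m² - m + 4.
Then f(5) = -926.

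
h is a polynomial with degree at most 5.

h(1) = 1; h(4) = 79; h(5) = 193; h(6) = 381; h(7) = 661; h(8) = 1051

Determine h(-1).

-11

Write h(x) = ax^5 + bx^4 + cx³ + dx² + ex + p; the 6 given values yield a linear system in the 6 coefficients.
Solving, the top 2 coefficients vanish, and h(x) = 3x³ - 8x² + 3x + 3.
Then h(-1) = -11.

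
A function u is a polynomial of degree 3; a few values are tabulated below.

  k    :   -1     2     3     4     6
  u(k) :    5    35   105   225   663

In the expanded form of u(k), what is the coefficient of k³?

Write u(k) = ak³ + bk² + ck + d; the 5 given values yield a linear system in the 4 coefficients.
Solving, u(k) = 2k³ + 7k² - 3k - 3.
The coefficient of k³ is 2.

2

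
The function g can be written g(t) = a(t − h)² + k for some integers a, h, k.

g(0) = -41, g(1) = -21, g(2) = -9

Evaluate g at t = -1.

-69

First differences 20, 12; second difference -8 = 2a, so a = -4.
Expanding, the t-coefficient is −2ah = 8h; matching it to the data gives h = 3, and then k = -5.
So g(t) = -4(t − 3)² − 5.
g(-1) = -4·(-4)² − 5 = -69.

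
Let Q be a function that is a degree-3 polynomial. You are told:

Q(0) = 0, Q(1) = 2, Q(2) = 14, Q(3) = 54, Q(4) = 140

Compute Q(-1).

-10

First differences: 2, 12, 40, 86. Second differences: 10, 28, 46. Third differences: 18, 18.
Level-3 differences are constant, so Q has degree 3.
Fitting a degree-3 polynomial gives Q(n) = 3n³ - 4n² + 3n.
Then Q(-1) = -10.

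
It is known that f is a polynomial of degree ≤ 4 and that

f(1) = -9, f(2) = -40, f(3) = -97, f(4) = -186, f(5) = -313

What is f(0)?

2

First differences: -31, -57, -89, -127. Second differences: -26, -32, -38. Third differences: -6, -6.
Level-3 differences are constant, so f has degree 3.
Fitting a degree-3 polynomial gives f(m) = -m³ - 7m² - 3m + 2.
The constant term is f(0) = 2.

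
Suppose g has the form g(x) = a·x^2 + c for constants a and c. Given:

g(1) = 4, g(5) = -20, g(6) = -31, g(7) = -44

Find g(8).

-59

From g(1) = 4 and g(5) = -20: 1a + c = 4 and 25a + c = -20.
Subtracting: 24a = -24, so a = -1; then c = 4 − (-1)·1 = 5.
So g(x) = -1x² + 5, and g(8) = -59.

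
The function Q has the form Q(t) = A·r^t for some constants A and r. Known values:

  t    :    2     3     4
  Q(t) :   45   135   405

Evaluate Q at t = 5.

1215

Consecutive ratio: 135/45 = 3, and 405/135 = 3, so r = 3.
Then A·3^2 = 45 gives A = 5, and Q(t) = 5·3^t.
Q(5) = 5·3^5 = 1215.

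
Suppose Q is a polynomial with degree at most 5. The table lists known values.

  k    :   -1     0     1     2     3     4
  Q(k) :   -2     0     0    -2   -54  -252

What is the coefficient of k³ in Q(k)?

4

Write Q(k) = ak^5 + bk^4 + ck³ + dk² + ek + p; the 6 given values yield a linear system in the 6 coefficients.
Solving, the leading coefficient vanishes, and Q(k) = -2k^4 + 4k³ + k² - 3k.
The coefficient of k³ is 4.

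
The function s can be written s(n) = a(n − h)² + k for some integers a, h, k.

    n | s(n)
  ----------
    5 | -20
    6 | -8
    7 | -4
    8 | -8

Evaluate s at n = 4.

-40

First differences 12, 4, -4; second difference -8 = 2a, so a = -4.
Expanding, the n-coefficient is −2ah = 8h; matching it to the data gives h = 7, and then k = -4.
So s(n) = -4(n − 7)² − 4.
s(4) = -4·(-3)² − 4 = -40.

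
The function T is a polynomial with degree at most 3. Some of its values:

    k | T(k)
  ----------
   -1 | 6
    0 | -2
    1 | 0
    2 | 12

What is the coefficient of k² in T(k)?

5

First differences: -8, 2, 12. Second differences: 10, 10.
Level-2 differences are constant, so T has degree 2.
Fitting a degree-2 polynomial gives T(k) = 5k² - 3k - 2.
The coefficient of k² is 5.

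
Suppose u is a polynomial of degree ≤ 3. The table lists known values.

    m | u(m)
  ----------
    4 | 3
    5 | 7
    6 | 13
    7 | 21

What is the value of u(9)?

First differences: 4, 6, 8. Second differences: 2, 2.
Level-2 differences are constant, so u has degree 2.
Fitting a degree-2 polynomial gives u(m) = m² - 5m + 7.
Then u(9) = 43.

43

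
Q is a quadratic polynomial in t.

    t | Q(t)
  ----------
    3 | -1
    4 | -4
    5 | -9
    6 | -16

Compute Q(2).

0

Write Q(t) = at² + bt + c; the 4 given values yield a linear system in the 3 coefficients.
Solving, Q(t) = -t² + 4t - 4.
Then Q(2) = 0.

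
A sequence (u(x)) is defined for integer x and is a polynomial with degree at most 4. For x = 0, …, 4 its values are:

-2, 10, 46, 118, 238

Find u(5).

First differences: 12, 36, 72, 120. Second differences: 24, 36, 48. Third differences: 12, 12.
Level-3 differences are constant, so u has degree 3.
Extending the table by one column gives the next first difference 180, so u(5) = 238 + 180 = 418.

418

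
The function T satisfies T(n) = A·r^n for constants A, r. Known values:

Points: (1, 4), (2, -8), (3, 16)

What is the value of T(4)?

-32

Consecutive ratio: -8/4 = -2, and 16/(-8) = -2, so r = -2.
Then A·(-2)^1 = 4 gives A = -2, and T(n) = -2·(-2)^n.
T(4) = -2·(-2)^4 = -32.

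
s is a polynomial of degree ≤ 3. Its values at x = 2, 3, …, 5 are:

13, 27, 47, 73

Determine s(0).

3

Write s(x) = ax³ + bx² + cx + d; the 4 given values yield a linear system in the 4 coefficients.
Solving, the leading coefficient vanishes, and s(x) = 3x² - x + 3.
Then s(0) = 3.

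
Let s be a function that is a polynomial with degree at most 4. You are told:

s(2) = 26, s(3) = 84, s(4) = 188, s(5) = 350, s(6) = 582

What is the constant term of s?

0

First differences: 58, 104, 162, 232. Second differences: 46, 58, 70. Third differences: 12, 12.
Level-3 differences are constant, so s has degree 3.
Fitting a degree-3 polynomial gives s(t) = 2t³ + 5t² - 5t.
The constant term is s(0) = 0.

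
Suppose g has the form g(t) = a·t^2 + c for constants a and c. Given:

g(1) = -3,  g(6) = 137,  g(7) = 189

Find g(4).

57

From g(1) = -3 and g(6) = 137: 1a + c = -3 and 36a + c = 137.
Subtracting: 35a = 140, so a = 4; then c = -3 − 4·1 = -7.
So g(t) = 4t² − 7, and g(4) = 57.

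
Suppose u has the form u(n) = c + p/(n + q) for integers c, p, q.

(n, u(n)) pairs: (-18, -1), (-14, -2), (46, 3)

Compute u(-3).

(u(n) − c)(n + q) = p for each data point; the three points give a linear system in c and q, then p follows.
Solving: c = 2, q = 2, p = 48, so u(n) = 2 + 48/(n + 2).
Then u(-3) = 2 + 48/(-1) = -46.

-46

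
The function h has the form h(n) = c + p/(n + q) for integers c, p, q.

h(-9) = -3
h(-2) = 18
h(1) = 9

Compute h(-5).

-27

(h(n) − c)(n + q) = p for each data point; the three points give a linear system in c and q, then p follows.
Solving: c = 3, q = 4, p = 30, so h(n) = 3 + 30/(n + 4).
Then h(-5) = 3 + 30/(-1) = -27.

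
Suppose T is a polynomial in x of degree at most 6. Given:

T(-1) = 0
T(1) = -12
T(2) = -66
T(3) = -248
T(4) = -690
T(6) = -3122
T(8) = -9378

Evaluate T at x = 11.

-32232

Write T(x) = ax^6 + bx^5 + cx^4 + dx³ + ex² + px + q; the 7 given values yield a linear system in the 7 coefficients.
Solving, the top 2 coefficients vanish, and T(x) = -2x^4 - 2x³ - 2x² - 4x - 2.
Then T(11) = -32232.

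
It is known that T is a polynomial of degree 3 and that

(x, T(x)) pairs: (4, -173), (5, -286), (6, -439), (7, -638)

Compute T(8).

Write T(x) = ax³ + bx² + cx + d; the 4 given values yield a linear system in the 4 coefficients.
Solving, T(x) = -x³ - 5x² - 7x - 1.
Then T(8) = -889.

-889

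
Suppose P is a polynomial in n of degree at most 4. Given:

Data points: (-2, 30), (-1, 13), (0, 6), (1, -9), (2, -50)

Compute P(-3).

75

First differences: -17, -7, -15, -41. Second differences: 10, -8, -26. Third differences: -18, -18.
Level-3 differences are constant, so P has degree 3.
Fitting a degree-3 polynomial gives P(n) = -3n³ - 4n² - 8n + 6.
Then P(-3) = 75.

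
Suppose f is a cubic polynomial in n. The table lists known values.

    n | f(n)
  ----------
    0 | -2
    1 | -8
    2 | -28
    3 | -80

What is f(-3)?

Write f(n) = an³ + bn² + cn + d; the 4 given values yield a linear system in the 4 coefficients.
Solving, f(n) = -3n³ + 2n² - 5n - 2.
Then f(-3) = 112.

112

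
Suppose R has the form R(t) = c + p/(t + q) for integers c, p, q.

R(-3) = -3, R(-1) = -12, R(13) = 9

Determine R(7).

(R(t) − c)(t + q) = p for each data point; the three points give a linear system in c and q, then p follows.
Solving: c = 6, q = -1, p = 36, so R(t) = 6 + 36/(t − 1).
Then R(7) = 6 + 36/6 = 12.

12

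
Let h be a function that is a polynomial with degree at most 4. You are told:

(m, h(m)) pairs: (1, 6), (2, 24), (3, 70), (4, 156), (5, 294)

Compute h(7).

774

First differences: 18, 46, 86, 138. Second differences: 28, 40, 52. Third differences: 12, 12.
Level-3 differences are constant, so h has degree 3.
Fitting a degree-3 polynomial gives h(m) = 2m³ + 2m² - 2m + 4.
Then h(7) = 774.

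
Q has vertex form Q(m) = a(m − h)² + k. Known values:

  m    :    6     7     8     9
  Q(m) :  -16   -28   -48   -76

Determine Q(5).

-12

First differences -12, -20, -28; second difference -8 = 2a, so a = -4.
Expanding, the m-coefficient is −2ah = 8h; matching it to the data gives h = 5, and then k = -12.
So Q(m) = -4(m − 5)² − 12.
Q(5) = -4·0² − 12 = -12.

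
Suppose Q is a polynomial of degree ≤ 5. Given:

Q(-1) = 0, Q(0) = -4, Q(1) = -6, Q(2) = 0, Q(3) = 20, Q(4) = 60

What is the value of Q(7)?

First differences: -4, -2, 6, 20, 40. Second differences: 2, 8, 14, 20. Third differences: 6, 6, 6.
Level-3 differences are constant, so Q has degree 3.
Fitting a degree-3 polynomial gives Q(n) = n³ + n² - 4n - 4.
Then Q(7) = 360.

360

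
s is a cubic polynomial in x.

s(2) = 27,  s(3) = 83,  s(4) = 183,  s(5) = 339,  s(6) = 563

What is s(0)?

-1

First differences: 56, 100, 156, 224. Second differences: 44, 56, 68. Third differences: 12, 12.
Level-3 differences are constant, so s has degree 3.
Fitting a degree-3 polynomial gives s(x) = 2x³ + 4x² - 2x - 1.
The constant term is s(0) = -1.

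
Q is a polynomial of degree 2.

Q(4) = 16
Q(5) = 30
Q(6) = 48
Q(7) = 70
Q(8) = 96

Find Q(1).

First differences: 14, 18, 22, 26. Second differences: 4, 4, 4.
Level-2 differences are constant, so Q has degree 2.
Fitting a degree-2 polynomial gives Q(t) = 2t² - 4t.
Then Q(1) = -2.

-2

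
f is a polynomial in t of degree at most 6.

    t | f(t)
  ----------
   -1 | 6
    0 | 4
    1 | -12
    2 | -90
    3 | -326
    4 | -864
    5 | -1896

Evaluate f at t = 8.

First differences: -2, -16, -78, -236, -538, -1032. Second differences: -14, -62, -158, -302, -494. Third differences: -48, -96, -144, -192. Fourth differences: -48, -48, -48.
Level-4 differences are constant, so f has degree 4.
Fitting a degree-4 polynomial gives f(t) = -2t^4 - 4t³ - 5t² - 5t + 4.
Then f(8) = -10596.

-10596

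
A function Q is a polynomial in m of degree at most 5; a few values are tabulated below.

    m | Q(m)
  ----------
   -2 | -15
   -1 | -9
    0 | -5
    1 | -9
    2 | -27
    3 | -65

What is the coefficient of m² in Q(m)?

First differences: 6, 4, -4, -18, -38. Second differences: -2, -8, -14, -20. Third differences: -6, -6, -6.
Level-3 differences are constant, so Q has degree 3.
Fitting a degree-3 polynomial gives Q(m) = -m³ - 4m² + m - 5.
The coefficient of m² is -4.

-4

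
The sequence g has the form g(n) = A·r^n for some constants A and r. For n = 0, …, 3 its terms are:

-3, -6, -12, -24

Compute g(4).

Consecutive ratio: -6/(-3) = 2, and -12/(-6) = 2, so r = 2.
Then A·2^0 = -3 gives A = -3, and g(n) = -3·2^n.
g(4) = -3·2^4 = -48.

-48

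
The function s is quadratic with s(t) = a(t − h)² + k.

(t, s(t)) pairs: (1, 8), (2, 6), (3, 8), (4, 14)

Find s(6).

First differences -2, 2, 6; second difference 4 = 2a, so a = 2.
Expanding, the t-coefficient is −2ah = -4h; matching it to the data gives h = 2, and then k = 6.
So s(t) = 2(t − 2)² + 6.
s(6) = 2·4² + 6 = 38.

38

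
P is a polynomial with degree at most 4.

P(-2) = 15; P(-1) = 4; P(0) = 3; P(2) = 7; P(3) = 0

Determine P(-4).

91

Write P(n) = an^4 + bn³ + cn² + dn + e; the 5 given values yield a linear system in the 5 coefficients.
Solving, the leading coefficient vanishes, and P(n) = -n³ + 2n² + 2n + 3.
Then P(-4) = 91.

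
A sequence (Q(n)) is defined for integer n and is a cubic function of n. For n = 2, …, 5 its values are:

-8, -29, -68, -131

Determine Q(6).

Write Q(n) = an³ + bn² + cn + d; the 4 given values yield a linear system in the 4 coefficients.
Solving, Q(n) = -n³ - 2n + 4.
Then Q(6) = -224.

-224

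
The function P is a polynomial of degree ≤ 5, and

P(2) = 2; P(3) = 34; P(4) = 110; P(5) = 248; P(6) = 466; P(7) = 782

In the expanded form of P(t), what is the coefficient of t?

First differences: 32, 76, 138, 218, 316. Second differences: 44, 62, 80, 98. Third differences: 18, 18, 18.
Level-3 differences are constant, so P has degree 3.
Fitting a degree-3 polynomial gives P(t) = 3t³ - 5t² - 2.
The coefficient of t is 0.

0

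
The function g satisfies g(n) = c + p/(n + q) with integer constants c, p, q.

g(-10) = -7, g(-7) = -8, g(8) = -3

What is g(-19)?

-6

(g(n) − c)(n + q) = p for each data point; the three points give a linear system in c and q, then p follows.
Solving: c = -5, q = 1, p = 18, so g(n) = -5 + 18/(n + 1).
Then g(-19) = -5 + 18/(-18) = -6.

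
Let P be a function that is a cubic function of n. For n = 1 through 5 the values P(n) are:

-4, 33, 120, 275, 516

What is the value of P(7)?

First differences: 37, 87, 155, 241. Second differences: 50, 68, 86. Third differences: 18, 18.
Level-3 differences are constant, so P has degree 3.
Fitting a degree-3 polynomial gives P(n) = 3n³ + 7n² - 5n - 9.
Then P(7) = 1328.

1328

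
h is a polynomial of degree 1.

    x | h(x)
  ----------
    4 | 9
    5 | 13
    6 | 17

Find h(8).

Write h(x) = ax + b; the 3 given values yield a linear system in the 2 coefficients.
Solving, h(x) = 4x - 7.
Then h(8) = 25.

25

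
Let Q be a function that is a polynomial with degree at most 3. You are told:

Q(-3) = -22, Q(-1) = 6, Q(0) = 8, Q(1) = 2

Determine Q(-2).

-4

Write Q(n) = an³ + bn² + cn + d; the 4 given values yield a linear system in the 4 coefficients.
Solving, the leading coefficient vanishes, and Q(n) = -4n² - 2n + 8.
Then Q(-2) = -4.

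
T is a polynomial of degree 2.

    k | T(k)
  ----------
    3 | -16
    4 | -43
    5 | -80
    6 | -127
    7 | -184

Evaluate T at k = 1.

First differences: -27, -37, -47, -57. Second differences: -10, -10, -10.
Level-2 differences are constant, so T has degree 2.
Fitting a degree-2 polynomial gives T(k) = -5k² + 8k + 5.
Then T(1) = 8.

8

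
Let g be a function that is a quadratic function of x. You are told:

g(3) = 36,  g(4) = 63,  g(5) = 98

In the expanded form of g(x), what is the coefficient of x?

-1

Write g(x) = ax² + bx + c; the 3 given values yield a linear system in the 3 coefficients.
Solving, g(x) = 4x² - x + 3.
The coefficient of x is -1.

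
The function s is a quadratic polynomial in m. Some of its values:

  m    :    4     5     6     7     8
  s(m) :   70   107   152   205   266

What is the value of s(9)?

335

Write s(m) = am² + bm + c; the 5 given values yield a linear system in the 3 coefficients.
Solving, s(m) = 4m² + m + 2.
Then s(9) = 335.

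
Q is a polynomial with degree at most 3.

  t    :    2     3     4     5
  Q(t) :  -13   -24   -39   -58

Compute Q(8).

-139

First differences: -11, -15, -19. Second differences: -4, -4.
Level-2 differences are constant, so Q has degree 2.
Fitting a degree-2 polynomial gives Q(t) = -2t² - t - 3.
Then Q(8) = -139.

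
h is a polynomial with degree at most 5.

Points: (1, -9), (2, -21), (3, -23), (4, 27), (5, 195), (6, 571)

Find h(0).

First differences: -12, -2, 50, 168, 376. Second differences: 10, 52, 118, 208. Third differences: 42, 66, 90. Fourth differences: 24, 24.
Level-4 differences are constant, so h has degree 4.
Fitting a degree-4 polynomial gives h(x) = x^4 - 3x³ - 2x² - 5.
Then h(0) = -5.

-5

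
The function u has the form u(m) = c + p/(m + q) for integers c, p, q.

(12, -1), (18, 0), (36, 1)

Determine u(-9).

6

(u(m) − c)(m + q) = p for each data point; the three points give a linear system in c and q, then p follows.
Solving: c = 2, q = 0, p = -36, so u(m) = 2 − 36/(m + 0).
Then u(-9) = 2 − 36/(-9) = 6.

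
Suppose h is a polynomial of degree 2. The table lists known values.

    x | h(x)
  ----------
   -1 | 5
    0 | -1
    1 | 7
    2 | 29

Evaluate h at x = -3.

59

First differences: -6, 8, 22. Second differences: 14, 14.
Level-2 differences are constant, so h has degree 2.
Fitting a degree-2 polynomial gives h(x) = 7x² + x - 1.
Then h(-3) = 59.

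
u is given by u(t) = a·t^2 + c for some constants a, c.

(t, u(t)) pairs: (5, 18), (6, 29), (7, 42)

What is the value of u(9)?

74

From u(5) = 18 and u(6) = 29: 25a + c = 18 and 36a + c = 29.
Subtracting: 11a = 11, so a = 1; then c = 18 − 1·25 = -7.
So u(t) = 1t² − 7, and u(9) = 74.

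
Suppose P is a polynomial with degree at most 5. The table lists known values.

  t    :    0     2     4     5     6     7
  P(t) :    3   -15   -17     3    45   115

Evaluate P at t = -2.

Write P(t) = at^5 + bt^4 + ct³ + dt² + et + p; the 6 given values yield a linear system in the 6 coefficients.
Solving, the top 2 coefficients vanish, and P(t) = t³ - 4t² - 5t + 3.
Then P(-2) = -11.

-11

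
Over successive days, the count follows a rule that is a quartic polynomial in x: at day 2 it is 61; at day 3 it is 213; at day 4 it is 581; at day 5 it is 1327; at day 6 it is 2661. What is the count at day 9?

Write the value at x as h(x).
Write h(x) = ax^4 + bx³ + cx² + dx + e; the 5 given values yield a linear system in the 5 coefficients.
Solving, h(x) = 2x^4 - x³ + 7x² + 6x - 3.
Then h(9) = 13011.

13011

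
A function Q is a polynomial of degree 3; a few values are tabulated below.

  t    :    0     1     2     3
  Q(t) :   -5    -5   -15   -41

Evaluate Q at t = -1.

Write Q(t) = at³ + bt² + ct + d; the 4 given values yield a linear system in the 4 coefficients.
Solving, Q(t) = -t³ - 2t² + 3t - 5.
Then Q(-1) = -9.

-9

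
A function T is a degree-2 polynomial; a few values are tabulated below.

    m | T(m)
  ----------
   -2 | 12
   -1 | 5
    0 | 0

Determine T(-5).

45

Write T(m) = am² + bm + c; the 3 given values yield a linear system in the 3 coefficients.
Solving, T(m) = m² - 4m.
Then T(-5) = 45.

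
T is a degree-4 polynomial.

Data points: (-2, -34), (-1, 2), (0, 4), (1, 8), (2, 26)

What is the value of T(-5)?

-1066

Write T(m) = am^4 + bm³ + cm² + dm + e; the 5 given values yield a linear system in the 5 coefficients.
Solving, T(m) = -m^4 + 4m³ + 2m² - m + 4.
Then T(-5) = -1066.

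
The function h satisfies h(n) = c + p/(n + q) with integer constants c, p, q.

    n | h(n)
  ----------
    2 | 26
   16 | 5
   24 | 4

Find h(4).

14

(h(n) − c)(n + q) = p for each data point; the three points give a linear system in c and q, then p follows.
Solving: c = 2, q = 0, p = 48, so h(n) = 2 + 48/(n + 0).
Then h(4) = 2 + 48/4 = 14.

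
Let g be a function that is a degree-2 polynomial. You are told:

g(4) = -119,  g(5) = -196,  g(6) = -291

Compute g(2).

Write g(t) = at² + bt + c; the 3 given values yield a linear system in the 3 coefficients.
Solving, g(t) = -9t² + 4t + 9.
Then g(2) = -19.

-19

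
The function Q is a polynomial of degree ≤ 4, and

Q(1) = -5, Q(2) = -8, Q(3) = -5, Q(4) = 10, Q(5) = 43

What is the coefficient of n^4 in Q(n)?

First differences: -3, 3, 15, 33. Second differences: 6, 12, 18. Third differences: 6, 6.
Level-3 differences are constant, so Q has degree 3.
Fitting a degree-3 polynomial gives Q(n) = n³ - 3n² - n - 2.
The coefficient of n^4 is 0.

0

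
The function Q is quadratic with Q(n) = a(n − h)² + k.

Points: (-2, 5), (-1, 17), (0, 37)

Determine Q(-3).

1

First differences 12, 20; second difference 8 = 2a, so a = 4.
Expanding, the n-coefficient is −2ah = -8h; matching it to the data gives h = -3, and then k = 1.
So Q(n) = 4(n + 3)² + 1.
Q(-3) = 4·0² + 1 = 1.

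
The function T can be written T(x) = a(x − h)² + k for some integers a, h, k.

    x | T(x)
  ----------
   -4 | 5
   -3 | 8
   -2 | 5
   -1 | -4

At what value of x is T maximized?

-3

First differences 3, -3, -9; second difference -6 = 2a, so a = -3.
Expanding, the x-coefficient is −2ah = 6h; matching it to the data gives h = -3, and then k = 8.
So T(x) = -3(x + 3)² + 8.
Hence h = -3.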